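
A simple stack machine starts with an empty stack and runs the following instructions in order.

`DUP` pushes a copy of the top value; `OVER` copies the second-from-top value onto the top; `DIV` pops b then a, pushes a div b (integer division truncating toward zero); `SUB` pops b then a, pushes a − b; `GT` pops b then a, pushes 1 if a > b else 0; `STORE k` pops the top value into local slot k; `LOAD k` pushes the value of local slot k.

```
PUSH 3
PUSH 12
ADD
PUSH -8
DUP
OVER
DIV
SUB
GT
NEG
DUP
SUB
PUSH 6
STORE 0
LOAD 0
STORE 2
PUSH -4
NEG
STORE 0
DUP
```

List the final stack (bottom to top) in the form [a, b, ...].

[0, 0]

PUSH 3  -> [3]
PUSH 12 -> [3, 12]
ADD     -> [15]
PUSH -8 -> [15, -8]
DUP     -> [15, -8, -8]
OVER    -> [15, -8, -8, -8]
DIV     -> [15, -8, 1]
SUB     -> [15, -9]
GT      -> [1]
NEG     -> [-1]
DUP     -> [-1, -1]
SUB     -> [0]
PUSH 6  -> [0, 6]
STORE 0 -> [0]
LOAD 0  -> [0, 6]
STORE 2 -> [0]
PUSH -4 -> [0, -4]
NEG     -> [0, 4]
STORE 0 -> [0]
DUP     -> [0, 0]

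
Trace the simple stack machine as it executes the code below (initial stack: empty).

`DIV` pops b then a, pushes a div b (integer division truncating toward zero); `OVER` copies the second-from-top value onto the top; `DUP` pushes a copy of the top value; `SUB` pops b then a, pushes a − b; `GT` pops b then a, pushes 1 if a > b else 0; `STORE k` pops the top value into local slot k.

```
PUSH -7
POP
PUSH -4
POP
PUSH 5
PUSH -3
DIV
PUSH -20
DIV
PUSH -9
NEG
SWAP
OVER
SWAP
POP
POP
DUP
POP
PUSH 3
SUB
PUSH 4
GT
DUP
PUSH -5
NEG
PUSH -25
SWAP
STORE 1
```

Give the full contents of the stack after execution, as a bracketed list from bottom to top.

PUSH -7  → -7
POP      → (empty)
PUSH -4  → -4
POP      → (empty)
PUSH 5   → 5
PUSH -3  → 5 -3
DIV      → -1
PUSH -20 → -1 -20
DIV      → 0
PUSH -9  → 0 -9
NEG      → 0 9
SWAP     → 9 0
OVER     → 9 0 9
SWAP     → 9 9 0
POP      → 9 9
POP      → 9
DUP      → 9 9
POP      → 9
PUSH 3   → 9 3
SUB      → 6
PUSH 4   → 6 4
GT       → 1
DUP      → 1 1
PUSH -5  → 1 1 -5
NEG      → 1 1 5
PUSH -25 → 1 1 5 -25
SWAP     → 1 1 -25 5
STORE 1  → 1 1 -25

[1, 1, -25]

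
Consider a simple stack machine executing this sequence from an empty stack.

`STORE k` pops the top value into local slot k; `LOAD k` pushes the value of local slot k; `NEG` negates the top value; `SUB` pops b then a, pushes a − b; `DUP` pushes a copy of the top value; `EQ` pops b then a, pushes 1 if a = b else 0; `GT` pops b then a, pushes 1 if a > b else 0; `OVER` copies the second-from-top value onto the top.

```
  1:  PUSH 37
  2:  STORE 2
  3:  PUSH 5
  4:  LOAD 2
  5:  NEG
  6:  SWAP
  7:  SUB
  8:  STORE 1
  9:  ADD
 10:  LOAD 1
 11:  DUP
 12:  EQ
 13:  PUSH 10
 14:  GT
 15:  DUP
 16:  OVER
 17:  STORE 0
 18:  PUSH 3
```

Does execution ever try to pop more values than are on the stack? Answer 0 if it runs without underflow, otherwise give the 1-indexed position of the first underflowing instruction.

9

PUSH 37 : [37]
STORE 2 : []
PUSH 5  : [5]
LOAD 2  : [5, 37]
NEG     : [5, -37]
SWAP    : [-37, 5]
SUB     : [-42]
STORE 1 : []
ADD  — needs 2 operands, stack has 0 → underflow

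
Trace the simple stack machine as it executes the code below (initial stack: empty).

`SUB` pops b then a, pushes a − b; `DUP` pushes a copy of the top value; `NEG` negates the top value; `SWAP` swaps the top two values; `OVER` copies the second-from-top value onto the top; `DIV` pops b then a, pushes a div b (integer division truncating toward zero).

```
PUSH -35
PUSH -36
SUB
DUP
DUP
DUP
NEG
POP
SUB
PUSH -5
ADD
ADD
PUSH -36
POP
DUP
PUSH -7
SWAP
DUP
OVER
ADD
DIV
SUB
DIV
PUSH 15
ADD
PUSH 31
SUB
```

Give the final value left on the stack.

PUSH -35 -> -35
PUSH -36 -> -35 -36
SUB      -> 1
DUP      -> 1 1
DUP      -> 1 1 1
DUP      -> 1 1 1 1
NEG      -> 1 1 1 -1
POP      -> 1 1 1
SUB      -> 1 0
PUSH -5  -> 1 0 -5
ADD      -> 1 -5
ADD      -> -4
PUSH -36 -> -4 -36
POP      -> -4
DUP      -> -4 -4
PUSH -7  -> -4 -4 -7
SWAP     -> -4 -7 -4
DUP      -> -4 -7 -4 -4
OVER     -> -4 -7 -4 -4 -4
ADD      -> -4 -7 -4 -8
DIV      -> -4 -7 0
SUB      -> -4 -7
DIV      -> 0
PUSH 15  -> 0 15
ADD      -> 15
PUSH 31  -> 15 31
SUB      -> -16

-16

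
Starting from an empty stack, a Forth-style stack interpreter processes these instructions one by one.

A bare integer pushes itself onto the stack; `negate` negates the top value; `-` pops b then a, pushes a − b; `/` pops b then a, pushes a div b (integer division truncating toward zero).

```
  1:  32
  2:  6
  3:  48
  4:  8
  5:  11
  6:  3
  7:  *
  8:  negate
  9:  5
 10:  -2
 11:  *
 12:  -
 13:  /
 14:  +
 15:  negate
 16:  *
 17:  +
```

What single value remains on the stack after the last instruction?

-256

32     -> 32
6      -> 32 6
48     -> 32 6 48
8      -> 32 6 48 8
11     -> 32 6 48 8 11
3      -> 32 6 48 8 11 3
*      -> 32 6 48 8 33
negate -> 32 6 48 8 -33
5      -> 32 6 48 8 -33 5
-2     -> 32 6 48 8 -33 5 -2
*      -> 32 6 48 8 -33 -10
-      -> 32 6 48 8 -23
/      -> 32 6 48 0
+      -> 32 6 48
negate -> 32 6 -48
*      -> 32 -288
+      -> -256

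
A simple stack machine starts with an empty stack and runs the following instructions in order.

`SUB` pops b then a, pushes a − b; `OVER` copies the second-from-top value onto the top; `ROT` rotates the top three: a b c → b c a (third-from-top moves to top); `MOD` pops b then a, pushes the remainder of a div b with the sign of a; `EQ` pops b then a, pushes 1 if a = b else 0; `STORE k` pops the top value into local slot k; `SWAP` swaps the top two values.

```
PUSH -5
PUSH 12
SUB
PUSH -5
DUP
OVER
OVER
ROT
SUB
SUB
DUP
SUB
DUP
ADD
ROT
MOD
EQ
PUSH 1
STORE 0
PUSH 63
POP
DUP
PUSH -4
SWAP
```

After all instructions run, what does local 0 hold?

PUSH -5  -5
PUSH 12  -5 12
SUB      -17
PUSH -5  -17 -5
DUP      -17 -5 -5
OVER     -17 -5 -5 -5
OVER     -17 -5 -5 -5 -5
ROT      -17 -5 -5 -5 -5
SUB      -17 -5 -5 0
SUB      -17 -5 -5
DUP      -17 -5 -5 -5
SUB      -17 -5 0
DUP      -17 -5 0 0
ADD      -17 -5 0
ROT      -5 0 -17
MOD      -5 0
EQ       0
PUSH 1   0 1
STORE 0  0
PUSH 63  0 63
POP      0
DUP      0 0
PUSH -4  0 0 -4
SWAP     0 -4 0

1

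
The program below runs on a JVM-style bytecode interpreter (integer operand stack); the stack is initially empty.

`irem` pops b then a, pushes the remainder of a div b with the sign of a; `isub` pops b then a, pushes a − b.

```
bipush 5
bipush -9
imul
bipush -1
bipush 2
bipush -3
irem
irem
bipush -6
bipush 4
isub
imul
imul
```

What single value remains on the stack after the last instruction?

-450

bipush 5   [5]
bipush -9  [5, -9]
imul       [-45]
bipush -1  [-45, -1]
bipush 2   [-45, -1, 2]
bipush -3  [-45, -1, 2, -3]
irem       [-45, -1, 2]
irem       [-45, -1]
bipush -6  [-45, -1, -6]
bipush 4   [-45, -1, -6, 4]
isub       [-45, -1, -10]
imul       [-45, 10]
imul       [-450]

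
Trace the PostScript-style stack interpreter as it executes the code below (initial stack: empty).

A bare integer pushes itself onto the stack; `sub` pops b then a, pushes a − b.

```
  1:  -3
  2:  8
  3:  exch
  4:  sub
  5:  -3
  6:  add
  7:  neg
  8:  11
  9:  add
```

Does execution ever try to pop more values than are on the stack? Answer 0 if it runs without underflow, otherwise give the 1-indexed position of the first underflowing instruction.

-3    -3
8     -3 8
exch  8 -3
sub   11
-3    11 -3
add   8
neg   -8
11    -8 11
add   3

0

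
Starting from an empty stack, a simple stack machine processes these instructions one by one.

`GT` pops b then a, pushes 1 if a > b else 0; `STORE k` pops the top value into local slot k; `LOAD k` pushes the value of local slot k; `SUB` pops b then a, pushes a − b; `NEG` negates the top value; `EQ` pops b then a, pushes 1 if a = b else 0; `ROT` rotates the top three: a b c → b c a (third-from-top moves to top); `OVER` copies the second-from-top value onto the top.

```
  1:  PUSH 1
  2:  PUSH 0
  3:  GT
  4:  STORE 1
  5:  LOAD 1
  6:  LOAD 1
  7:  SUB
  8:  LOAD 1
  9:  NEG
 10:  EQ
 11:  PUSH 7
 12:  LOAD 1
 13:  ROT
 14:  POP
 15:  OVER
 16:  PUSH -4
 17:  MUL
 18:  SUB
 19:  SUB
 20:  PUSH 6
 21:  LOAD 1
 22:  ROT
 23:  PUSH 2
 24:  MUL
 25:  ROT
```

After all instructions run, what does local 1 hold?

1

PUSH 1  → [1]
PUSH 0  → [1, 0]
GT      → [1]
STORE 1 → []
LOAD 1  → [1]
LOAD 1  → [1, 1]
SUB     → [0]
LOAD 1  → [0, 1]
NEG     → [0, -1]
EQ      → [0]
PUSH 7  → [0, 7]
LOAD 1  → [0, 7, 1]
ROT     → [7, 1, 0]
POP     → [7, 1]
OVER    → [7, 1, 7]
PUSH -4 → [7, 1, 7, -4]
MUL     → [7, 1, -28]
SUB     → [7, 29]
SUB     → [-22]
PUSH 6  → [-22, 6]
LOAD 1  → [-22, 6, 1]
ROT     → [6, 1, -22]
PUSH 2  → [6, 1, -22, 2]
MUL     → [6, 1, -44]
ROT     → [1, -44, 6]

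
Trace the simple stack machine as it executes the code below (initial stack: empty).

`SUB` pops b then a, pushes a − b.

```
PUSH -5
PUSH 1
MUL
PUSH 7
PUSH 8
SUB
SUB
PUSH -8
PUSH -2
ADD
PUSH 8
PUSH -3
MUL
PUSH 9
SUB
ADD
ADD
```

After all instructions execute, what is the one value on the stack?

-47

PUSH -5 → -5
PUSH 1  → -5 1
MUL     → -5
PUSH 7  → -5 7
PUSH 8  → -5 7 8
SUB     → -5 -1
SUB     → -4
PUSH -8 → -4 -8
PUSH -2 → -4 -8 -2
ADD     → -4 -10
PUSH 8  → -4 -10 8
PUSH -3 → -4 -10 8 -3
MUL     → -4 -10 -24
PUSH 9  → -4 -10 -24 9
SUB     → -4 -10 -33
ADD     → -4 -43
ADD     → -47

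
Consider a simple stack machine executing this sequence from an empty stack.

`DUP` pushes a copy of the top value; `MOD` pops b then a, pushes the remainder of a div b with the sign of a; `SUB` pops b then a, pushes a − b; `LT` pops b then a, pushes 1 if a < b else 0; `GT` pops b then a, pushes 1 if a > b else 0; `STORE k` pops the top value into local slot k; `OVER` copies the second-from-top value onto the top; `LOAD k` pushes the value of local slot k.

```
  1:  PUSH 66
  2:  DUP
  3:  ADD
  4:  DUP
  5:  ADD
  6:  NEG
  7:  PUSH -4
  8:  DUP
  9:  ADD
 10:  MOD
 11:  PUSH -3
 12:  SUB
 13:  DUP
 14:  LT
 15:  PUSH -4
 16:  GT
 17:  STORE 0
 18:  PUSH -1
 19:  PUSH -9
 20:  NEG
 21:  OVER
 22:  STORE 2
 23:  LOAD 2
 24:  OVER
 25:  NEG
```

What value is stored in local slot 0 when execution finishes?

PUSH 66 -> [66]
DUP     -> [66, 66]
ADD     -> [132]
DUP     -> [132, 132]
ADD     -> [264]
NEG     -> [-264]
PUSH -4 -> [-264, -4]
DUP     -> [-264, -4, -4]
ADD     -> [-264, -8]
MOD     -> [0]
PUSH -3 -> [0, -3]
SUB     -> [3]
DUP     -> [3, 3]
LT      -> [0]
PUSH -4 -> [0, -4]
GT      -> [1]
STORE 0 -> []
PUSH -1 -> [-1]
PUSH -9 -> [-1, -9]
NEG     -> [-1, 9]
OVER    -> [-1, 9, -1]
STORE 2 -> [-1, 9]
LOAD 2  -> [-1, 9, -1]
OVER    -> [-1, 9, -1, 9]
NEG     -> [-1, 9, -1, -9]

1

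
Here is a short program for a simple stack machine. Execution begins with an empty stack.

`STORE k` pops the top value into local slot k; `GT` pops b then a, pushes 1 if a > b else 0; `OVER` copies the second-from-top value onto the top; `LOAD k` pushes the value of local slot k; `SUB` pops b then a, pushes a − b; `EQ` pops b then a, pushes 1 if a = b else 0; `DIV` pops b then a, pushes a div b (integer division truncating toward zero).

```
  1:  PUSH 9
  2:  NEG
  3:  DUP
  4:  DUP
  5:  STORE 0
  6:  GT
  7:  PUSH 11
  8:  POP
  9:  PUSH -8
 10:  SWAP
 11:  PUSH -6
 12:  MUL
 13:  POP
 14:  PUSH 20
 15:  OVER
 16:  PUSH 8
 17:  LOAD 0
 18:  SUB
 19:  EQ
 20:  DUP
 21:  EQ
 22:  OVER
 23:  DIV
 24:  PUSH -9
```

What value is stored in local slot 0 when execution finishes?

-9

PUSH 9   9
NEG      -9
DUP      -9 -9
DUP      -9 -9 -9
STORE 0  -9 -9
GT       0
PUSH 11  0 11
POP      0
PUSH -8  0 -8
SWAP     -8 0
PUSH -6  -8 0 -6
MUL      -8 0
POP      -8
PUSH 20  -8 20
OVER     -8 20 -8
PUSH 8   -8 20 -8 8
LOAD 0   -8 20 -8 8 -9
SUB      -8 20 -8 17
EQ       -8 20 0
DUP      -8 20 0 0
EQ       -8 20 1
OVER     -8 20 1 20
DIV      -8 20 0
PUSH -9  -8 20 0 -9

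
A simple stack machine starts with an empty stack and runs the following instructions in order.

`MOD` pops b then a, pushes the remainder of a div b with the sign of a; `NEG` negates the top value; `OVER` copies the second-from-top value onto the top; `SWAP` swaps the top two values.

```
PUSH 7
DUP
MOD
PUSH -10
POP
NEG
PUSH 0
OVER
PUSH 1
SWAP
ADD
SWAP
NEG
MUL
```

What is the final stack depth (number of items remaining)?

2

PUSH 7    7
DUP       7 7
MOD       0
PUSH -10  0 -10
POP       0
NEG       0
PUSH 0    0 0
OVER      0 0 0
PUSH 1    0 0 0 1
SWAP      0 0 1 0
ADD       0 0 1
SWAP      0 1 0
NEG       0 1 0
MUL       0 0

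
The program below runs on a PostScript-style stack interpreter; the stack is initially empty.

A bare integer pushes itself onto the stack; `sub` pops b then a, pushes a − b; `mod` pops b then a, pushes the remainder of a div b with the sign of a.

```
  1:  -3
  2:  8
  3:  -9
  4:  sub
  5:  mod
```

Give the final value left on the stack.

-3  → [-3]
8   → [-3, 8]
-9  → [-3, 8, -9]
sub → [-3, 17]
mod → [-3]

-3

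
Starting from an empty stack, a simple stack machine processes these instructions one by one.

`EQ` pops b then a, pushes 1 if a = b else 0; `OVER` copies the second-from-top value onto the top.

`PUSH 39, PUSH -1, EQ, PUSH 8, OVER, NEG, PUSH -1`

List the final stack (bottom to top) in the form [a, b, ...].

[0, 8, 0, -1]

PUSH 39 -> [39]
PUSH -1 -> [39, -1]
EQ      -> [0]
PUSH 8  -> [0, 8]
OVER    -> [0, 8, 0]
NEG     -> [0, 8, 0]
PUSH -1 -> [0, 8, 0, -1]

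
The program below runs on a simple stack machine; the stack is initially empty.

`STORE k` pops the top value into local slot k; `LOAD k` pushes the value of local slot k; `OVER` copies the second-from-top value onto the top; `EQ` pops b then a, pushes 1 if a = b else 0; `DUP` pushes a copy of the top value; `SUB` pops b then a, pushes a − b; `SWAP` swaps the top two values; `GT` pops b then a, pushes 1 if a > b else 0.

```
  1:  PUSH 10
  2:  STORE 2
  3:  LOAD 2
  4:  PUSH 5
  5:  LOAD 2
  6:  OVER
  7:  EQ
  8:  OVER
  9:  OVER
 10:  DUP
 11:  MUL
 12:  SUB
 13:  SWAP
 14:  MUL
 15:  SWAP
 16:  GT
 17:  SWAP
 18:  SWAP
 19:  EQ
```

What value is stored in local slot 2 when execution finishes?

10

PUSH 10  [10]
STORE 2  []
LOAD 2   [10]
PUSH 5   [10, 5]
LOAD 2   [10, 5, 10]
OVER     [10, 5, 10, 5]
EQ       [10, 5, 0]
OVER     [10, 5, 0, 5]
OVER     [10, 5, 0, 5, 0]
DUP      [10, 5, 0, 5, 0, 0]
MUL      [10, 5, 0, 5, 0]
SUB      [10, 5, 0, 5]
SWAP     [10, 5, 5, 0]
MUL      [10, 5, 0]
SWAP     [10, 0, 5]
GT       [10, 0]
SWAP     [0, 10]
SWAP     [10, 0]
EQ       [0]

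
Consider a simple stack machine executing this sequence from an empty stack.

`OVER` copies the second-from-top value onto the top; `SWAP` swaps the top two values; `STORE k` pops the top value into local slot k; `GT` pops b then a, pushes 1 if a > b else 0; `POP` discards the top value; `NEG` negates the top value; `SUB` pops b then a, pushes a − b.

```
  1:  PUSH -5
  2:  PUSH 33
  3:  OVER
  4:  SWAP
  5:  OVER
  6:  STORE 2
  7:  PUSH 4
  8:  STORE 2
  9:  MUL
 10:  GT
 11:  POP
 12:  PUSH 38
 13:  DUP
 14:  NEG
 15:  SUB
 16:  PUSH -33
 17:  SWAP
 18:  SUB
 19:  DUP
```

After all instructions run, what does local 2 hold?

4

PUSH -5   -5
PUSH 33   -5 33
OVER      -5 33 -5
SWAP      -5 -5 33
OVER      -5 -5 33 -5
STORE 2   -5 -5 33
PUSH 4    -5 -5 33 4
STORE 2   -5 -5 33
MUL       -5 -165
GT        1
POP       (empty)
PUSH 38   38
DUP       38 38
NEG       38 -38
SUB       76
PUSH -33  76 -33
SWAP      -33 76
SUB       -109
DUP       -109 -109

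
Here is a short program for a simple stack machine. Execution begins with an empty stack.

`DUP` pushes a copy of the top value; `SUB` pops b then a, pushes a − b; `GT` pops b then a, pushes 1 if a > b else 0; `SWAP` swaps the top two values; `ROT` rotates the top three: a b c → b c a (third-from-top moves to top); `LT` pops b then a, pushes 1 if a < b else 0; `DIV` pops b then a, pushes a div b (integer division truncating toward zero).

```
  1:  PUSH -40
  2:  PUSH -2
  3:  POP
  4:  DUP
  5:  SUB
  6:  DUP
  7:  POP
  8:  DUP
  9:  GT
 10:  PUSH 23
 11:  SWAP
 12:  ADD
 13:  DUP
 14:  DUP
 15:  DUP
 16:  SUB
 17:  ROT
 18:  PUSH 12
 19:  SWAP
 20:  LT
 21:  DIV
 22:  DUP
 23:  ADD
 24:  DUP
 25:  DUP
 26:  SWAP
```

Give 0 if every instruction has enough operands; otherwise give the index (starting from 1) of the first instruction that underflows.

PUSH -40 -> -40
PUSH -2  -> -40 -2
POP      -> -40
DUP      -> -40 -40
SUB      -> 0
DUP      -> 0 0
POP      -> 0
DUP      -> 0 0
GT       -> 0
PUSH 23  -> 0 23
SWAP     -> 23 0
ADD      -> 23
DUP      -> 23 23
DUP      -> 23 23 23
DUP      -> 23 23 23 23
SUB      -> 23 23 0
ROT      -> 23 0 23
PUSH 12  -> 23 0 23 12
SWAP     -> 23 0 12 23
LT       -> 23 0 1
DIV      -> 23 0
DUP      -> 23 0 0
ADD      -> 23 0
DUP      -> 23 0 0
DUP      -> 23 0 0 0
SWAP     -> 23 0 0 0

0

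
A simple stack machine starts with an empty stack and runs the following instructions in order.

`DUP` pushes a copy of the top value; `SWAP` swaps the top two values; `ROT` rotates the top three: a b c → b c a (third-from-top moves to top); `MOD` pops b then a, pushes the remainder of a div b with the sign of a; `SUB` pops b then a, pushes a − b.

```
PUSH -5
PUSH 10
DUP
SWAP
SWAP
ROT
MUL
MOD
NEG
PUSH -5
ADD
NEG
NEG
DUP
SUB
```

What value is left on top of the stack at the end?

0

PUSH -5 : [-5]
PUSH 10 : [-5, 10]
DUP     : [-5, 10, 10]
SWAP    : [-5, 10, 10]
SWAP    : [-5, 10, 10]
ROT     : [10, 10, -5]
MUL     : [10, -50]
MOD     : [10]
NEG     : [-10]
PUSH -5 : [-10, -5]
ADD     : [-15]
NEG     : [15]
NEG     : [-15]
DUP     : [-15, -15]
SUB     : [0]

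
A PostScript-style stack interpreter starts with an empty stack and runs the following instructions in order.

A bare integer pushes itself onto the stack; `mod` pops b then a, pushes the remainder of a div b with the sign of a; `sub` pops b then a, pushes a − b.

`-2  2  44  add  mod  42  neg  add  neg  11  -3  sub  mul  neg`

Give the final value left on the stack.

-616

-2  -> [-2]
2   -> [-2, 2]
44  -> [-2, 2, 44]
add -> [-2, 46]
mod -> [-2]
42  -> [-2, 42]
neg -> [-2, -42]
add -> [-44]
neg -> [44]
11  -> [44, 11]
-3  -> [44, 11, -3]
sub -> [44, 14]
mul -> [616]
neg -> [-616]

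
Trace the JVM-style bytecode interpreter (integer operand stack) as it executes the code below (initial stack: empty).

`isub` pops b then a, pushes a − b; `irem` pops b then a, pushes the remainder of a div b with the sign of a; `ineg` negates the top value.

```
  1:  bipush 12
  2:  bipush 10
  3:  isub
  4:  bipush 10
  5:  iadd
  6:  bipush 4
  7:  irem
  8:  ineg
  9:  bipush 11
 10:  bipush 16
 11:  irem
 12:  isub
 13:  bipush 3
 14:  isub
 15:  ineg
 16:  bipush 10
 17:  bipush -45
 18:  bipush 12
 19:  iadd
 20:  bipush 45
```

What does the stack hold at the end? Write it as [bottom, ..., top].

[14, 10, -33, 45]

bipush 12   12
bipush 10   12 10
isub        2
bipush 10   2 10
iadd        12
bipush 4    12 4
irem        0
ineg        0
bipush 11   0 11
bipush 16   0 11 16
irem        0 11
isub        -11
bipush 3    -11 3
isub        -14
ineg        14
bipush 10   14 10
bipush -45  14 10 -45
bipush 12   14 10 -45 12
iadd        14 10 -33
bipush 45   14 10 -33 45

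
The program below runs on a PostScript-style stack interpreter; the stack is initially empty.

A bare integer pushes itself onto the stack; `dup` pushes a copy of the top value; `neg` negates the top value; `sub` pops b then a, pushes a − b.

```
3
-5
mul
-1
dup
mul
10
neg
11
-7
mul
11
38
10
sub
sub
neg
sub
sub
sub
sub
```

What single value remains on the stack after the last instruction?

68

3   → 3
-5  → 3 -5
mul → -15
-1  → -15 -1
dup → -15 -1 -1
mul → -15 1
10  → -15 1 10
neg → -15 1 -10
11  → -15 1 -10 11
-7  → -15 1 -10 11 -7
mul → -15 1 -10 -77
11  → -15 1 -10 -77 11
38  → -15 1 -10 -77 11 38
10  → -15 1 -10 -77 11 38 10
sub → -15 1 -10 -77 11 28
sub → -15 1 -10 -77 -17
neg → -15 1 -10 -77 17
sub → -15 1 -10 -94
sub → -15 1 84
sub → -15 -83
sub → 68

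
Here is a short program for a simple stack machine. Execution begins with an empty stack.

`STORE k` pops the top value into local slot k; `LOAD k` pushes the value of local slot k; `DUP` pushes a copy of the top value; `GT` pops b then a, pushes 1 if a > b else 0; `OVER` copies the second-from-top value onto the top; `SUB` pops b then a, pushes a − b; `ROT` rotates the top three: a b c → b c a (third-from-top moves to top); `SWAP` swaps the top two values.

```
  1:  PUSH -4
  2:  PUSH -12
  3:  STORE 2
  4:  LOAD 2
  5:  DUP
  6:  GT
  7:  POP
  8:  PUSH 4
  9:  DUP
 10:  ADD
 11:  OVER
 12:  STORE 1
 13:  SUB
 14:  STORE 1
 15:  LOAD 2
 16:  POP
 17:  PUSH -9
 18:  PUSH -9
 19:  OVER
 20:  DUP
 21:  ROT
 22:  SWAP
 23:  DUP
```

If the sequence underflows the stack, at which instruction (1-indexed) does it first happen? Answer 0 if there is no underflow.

0

PUSH -4  -> -4
PUSH -12 -> -4 -12
STORE 2  -> -4
LOAD 2   -> -4 -12
DUP      -> -4 -12 -12
GT       -> -4 0
POP      -> -4
PUSH 4   -> -4 4
DUP      -> -4 4 4
ADD      -> -4 8
OVER     -> -4 8 -4
STORE 1  -> -4 8
SUB      -> -12
STORE 1  -> (empty)
LOAD 2   -> -12
POP      -> (empty)
PUSH -9  -> -9
PUSH -9  -> -9 -9
OVER     -> -9 -9 -9
DUP      -> -9 -9 -9 -9
ROT      -> -9 -9 -9 -9
SWAP     -> -9 -9 -9 -9
DUP      -> -9 -9 -9 -9 -9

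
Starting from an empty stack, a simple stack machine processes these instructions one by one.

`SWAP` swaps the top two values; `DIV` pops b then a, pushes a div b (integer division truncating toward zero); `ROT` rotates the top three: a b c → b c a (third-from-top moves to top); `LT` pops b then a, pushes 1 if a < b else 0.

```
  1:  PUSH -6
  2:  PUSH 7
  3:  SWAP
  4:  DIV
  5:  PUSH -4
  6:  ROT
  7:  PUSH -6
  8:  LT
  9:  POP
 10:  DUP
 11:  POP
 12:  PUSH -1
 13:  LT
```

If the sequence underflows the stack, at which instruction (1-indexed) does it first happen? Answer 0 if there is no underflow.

6

PUSH -6  [-6]
PUSH 7   [-6, 7]
SWAP     [7, -6]
DIV      [-1]
PUSH -4  [-1, -4]
ROT  — needs 3 operands, stack has 2 → underflow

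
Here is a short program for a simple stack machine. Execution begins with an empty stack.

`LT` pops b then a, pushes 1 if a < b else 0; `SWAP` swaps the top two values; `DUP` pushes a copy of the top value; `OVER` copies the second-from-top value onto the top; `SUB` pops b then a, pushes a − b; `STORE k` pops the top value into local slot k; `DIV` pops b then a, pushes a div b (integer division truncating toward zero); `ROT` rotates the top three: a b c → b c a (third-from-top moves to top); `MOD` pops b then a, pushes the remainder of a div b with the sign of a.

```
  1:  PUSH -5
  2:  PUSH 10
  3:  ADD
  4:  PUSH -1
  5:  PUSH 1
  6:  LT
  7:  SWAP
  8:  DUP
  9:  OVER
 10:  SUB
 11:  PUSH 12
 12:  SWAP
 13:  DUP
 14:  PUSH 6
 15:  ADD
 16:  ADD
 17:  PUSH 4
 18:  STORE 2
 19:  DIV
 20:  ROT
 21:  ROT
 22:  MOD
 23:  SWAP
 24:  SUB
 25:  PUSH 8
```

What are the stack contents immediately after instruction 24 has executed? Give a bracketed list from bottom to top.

PUSH -5 : -5
PUSH 10 : -5 10
ADD     : 5
PUSH -1 : 5 -1
PUSH 1  : 5 -1 1
LT      : 5 1
SWAP    : 1 5
DUP     : 1 5 5
OVER    : 1 5 5 5
SUB     : 1 5 0
PUSH 12 : 1 5 0 12
SWAP    : 1 5 12 0
DUP     : 1 5 12 0 0
PUSH 6  : 1 5 12 0 0 6
ADD     : 1 5 12 0 6
ADD     : 1 5 12 6
PUSH 4  : 1 5 12 6 4
STORE 2 : 1 5 12 6
DIV     : 1 5 2
ROT     : 5 2 1
ROT     : 2 1 5
MOD     : 2 1
SWAP    : 1 2
SUB     : -1

[-1]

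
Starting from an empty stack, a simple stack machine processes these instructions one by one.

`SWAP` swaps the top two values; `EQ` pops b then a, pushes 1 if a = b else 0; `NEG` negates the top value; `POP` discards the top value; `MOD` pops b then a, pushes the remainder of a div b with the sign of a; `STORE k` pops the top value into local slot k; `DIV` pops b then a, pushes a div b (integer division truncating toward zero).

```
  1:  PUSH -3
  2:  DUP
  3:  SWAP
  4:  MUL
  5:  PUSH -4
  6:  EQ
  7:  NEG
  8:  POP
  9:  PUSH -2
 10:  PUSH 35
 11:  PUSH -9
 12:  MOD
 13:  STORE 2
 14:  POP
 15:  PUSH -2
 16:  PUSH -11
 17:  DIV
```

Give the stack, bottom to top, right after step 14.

[]

PUSH -3 : -3
DUP     : -3 -3
SWAP    : -3 -3
MUL     : 9
PUSH -4 : 9 -4
EQ      : 0
NEG     : 0
POP     : (empty)
PUSH -2 : -2
PUSH 35 : -2 35
PUSH -9 : -2 35 -9
MOD     : -2 8
STORE 2 : -2
POP     : (empty)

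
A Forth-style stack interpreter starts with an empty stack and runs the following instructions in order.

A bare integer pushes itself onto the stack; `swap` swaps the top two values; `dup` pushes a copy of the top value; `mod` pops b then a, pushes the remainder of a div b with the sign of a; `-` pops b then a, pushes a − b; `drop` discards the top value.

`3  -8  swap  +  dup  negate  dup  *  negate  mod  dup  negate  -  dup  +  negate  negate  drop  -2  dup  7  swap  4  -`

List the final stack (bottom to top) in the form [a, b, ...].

[-2, 7, -6]

3      → 3
-8     → 3 -8
swap   → -8 3
+      → -5
dup    → -5 -5
negate → -5 5
dup    → -5 5 5
*      → -5 25
negate → -5 -25
mod    → -5
dup    → -5 -5
negate → -5 5
-      → -10
dup    → -10 -10
+      → -20
negate → 20
negate → -20
drop   → (empty)
-2     → -2
dup    → -2 -2
7      → -2 -2 7
swap   → -2 7 -2
4      → -2 7 -2 4
-      → -2 7 -6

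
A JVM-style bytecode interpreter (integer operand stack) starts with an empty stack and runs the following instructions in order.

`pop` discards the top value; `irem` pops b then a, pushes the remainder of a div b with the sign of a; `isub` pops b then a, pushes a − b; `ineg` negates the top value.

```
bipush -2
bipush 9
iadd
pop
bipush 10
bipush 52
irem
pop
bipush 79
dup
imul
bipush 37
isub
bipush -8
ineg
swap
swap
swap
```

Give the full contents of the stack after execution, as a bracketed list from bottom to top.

bipush -2 : [-2]
bipush 9  : [-2, 9]
iadd      : [7]
pop       : []
bipush 10 : [10]
bipush 52 : [10, 52]
irem      : [10]
pop       : []
bipush 79 : [79]
dup       : [79, 79]
imul      : [6241]
bipush 37 : [6241, 37]
isub      : [6204]
bipush -8 : [6204, -8]
ineg      : [6204, 8]
swap      : [8, 6204]
swap      : [6204, 8]
swap      : [8, 6204]

[8, 6204]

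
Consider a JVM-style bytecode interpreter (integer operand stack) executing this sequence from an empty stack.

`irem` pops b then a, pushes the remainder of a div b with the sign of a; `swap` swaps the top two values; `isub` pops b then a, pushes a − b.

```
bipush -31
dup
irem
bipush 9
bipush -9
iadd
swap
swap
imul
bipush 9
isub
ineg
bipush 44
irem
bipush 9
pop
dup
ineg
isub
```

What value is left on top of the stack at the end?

18

bipush -31  -31
dup         -31 -31
irem        0
bipush 9    0 9
bipush -9   0 9 -9
iadd        0 0
swap        0 0
swap        0 0
imul        0
bipush 9    0 9
isub        -9
ineg        9
bipush 44   9 44
irem        9
bipush 9    9 9
pop         9
dup         9 9
ineg        9 -9
isub        18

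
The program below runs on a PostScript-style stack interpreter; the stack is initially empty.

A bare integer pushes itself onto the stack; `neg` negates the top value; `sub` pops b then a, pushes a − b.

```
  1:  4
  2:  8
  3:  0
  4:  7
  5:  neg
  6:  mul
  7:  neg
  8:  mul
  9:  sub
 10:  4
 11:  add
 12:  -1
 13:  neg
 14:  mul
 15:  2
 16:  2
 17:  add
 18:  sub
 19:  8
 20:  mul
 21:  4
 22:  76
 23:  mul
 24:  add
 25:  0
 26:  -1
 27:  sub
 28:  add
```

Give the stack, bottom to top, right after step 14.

[8]

4   -> [4]
8   -> [4, 8]
0   -> [4, 8, 0]
7   -> [4, 8, 0, 7]
neg -> [4, 8, 0, -7]
mul -> [4, 8, 0]
neg -> [4, 8, 0]
mul -> [4, 0]
sub -> [4]
4   -> [4, 4]
add -> [8]
-1  -> [8, -1]
neg -> [8, 1]
mul -> [8]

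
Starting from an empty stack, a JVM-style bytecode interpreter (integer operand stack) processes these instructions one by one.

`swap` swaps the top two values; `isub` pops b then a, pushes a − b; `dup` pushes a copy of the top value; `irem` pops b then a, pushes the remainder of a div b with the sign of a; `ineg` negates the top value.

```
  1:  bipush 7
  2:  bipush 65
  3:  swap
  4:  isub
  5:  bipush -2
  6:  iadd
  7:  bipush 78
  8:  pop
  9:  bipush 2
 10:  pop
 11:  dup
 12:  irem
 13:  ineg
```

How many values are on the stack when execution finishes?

1

bipush 7  -> 7
bipush 65 -> 7 65
swap      -> 65 7
isub      -> 58
bipush -2 -> 58 -2
iadd      -> 56
bipush 78 -> 56 78
pop       -> 56
bipush 2  -> 56 2
pop       -> 56
dup       -> 56 56
irem      -> 0
ineg      -> 0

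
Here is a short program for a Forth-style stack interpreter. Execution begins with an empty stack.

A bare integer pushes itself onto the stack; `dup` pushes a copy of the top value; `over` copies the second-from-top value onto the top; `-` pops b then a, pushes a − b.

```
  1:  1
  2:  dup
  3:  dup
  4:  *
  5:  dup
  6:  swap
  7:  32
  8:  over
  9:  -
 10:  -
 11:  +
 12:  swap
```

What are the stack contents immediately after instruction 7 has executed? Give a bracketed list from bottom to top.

1    -> [1]
dup  -> [1, 1]
dup  -> [1, 1, 1]
*    -> [1, 1]
dup  -> [1, 1, 1]
swap -> [1, 1, 1]
32   -> [1, 1, 1, 32]

[1, 1, 1, 32]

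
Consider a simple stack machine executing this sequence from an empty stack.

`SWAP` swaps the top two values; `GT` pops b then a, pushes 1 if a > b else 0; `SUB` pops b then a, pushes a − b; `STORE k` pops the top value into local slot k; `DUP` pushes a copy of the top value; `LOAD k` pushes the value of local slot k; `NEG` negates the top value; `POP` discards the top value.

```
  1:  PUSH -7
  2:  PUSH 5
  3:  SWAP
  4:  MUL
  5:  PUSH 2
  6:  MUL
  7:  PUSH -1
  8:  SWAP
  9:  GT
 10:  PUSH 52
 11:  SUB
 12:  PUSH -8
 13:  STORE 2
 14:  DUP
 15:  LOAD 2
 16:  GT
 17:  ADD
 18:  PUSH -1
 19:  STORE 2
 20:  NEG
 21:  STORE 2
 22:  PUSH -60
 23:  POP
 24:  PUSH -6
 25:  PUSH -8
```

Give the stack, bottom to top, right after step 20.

PUSH -7  -7
PUSH 5   -7 5
SWAP     5 -7
MUL      -35
PUSH 2   -35 2
MUL      -70
PUSH -1  -70 -1
SWAP     -1 -70
GT       1
PUSH 52  1 52
SUB      -51
PUSH -8  -51 -8
STORE 2  -51
DUP      -51 -51
LOAD 2   -51 -51 -8
GT       -51 0
ADD      -51
PUSH -1  -51 -1
STORE 2  -51
NEG      51

[51]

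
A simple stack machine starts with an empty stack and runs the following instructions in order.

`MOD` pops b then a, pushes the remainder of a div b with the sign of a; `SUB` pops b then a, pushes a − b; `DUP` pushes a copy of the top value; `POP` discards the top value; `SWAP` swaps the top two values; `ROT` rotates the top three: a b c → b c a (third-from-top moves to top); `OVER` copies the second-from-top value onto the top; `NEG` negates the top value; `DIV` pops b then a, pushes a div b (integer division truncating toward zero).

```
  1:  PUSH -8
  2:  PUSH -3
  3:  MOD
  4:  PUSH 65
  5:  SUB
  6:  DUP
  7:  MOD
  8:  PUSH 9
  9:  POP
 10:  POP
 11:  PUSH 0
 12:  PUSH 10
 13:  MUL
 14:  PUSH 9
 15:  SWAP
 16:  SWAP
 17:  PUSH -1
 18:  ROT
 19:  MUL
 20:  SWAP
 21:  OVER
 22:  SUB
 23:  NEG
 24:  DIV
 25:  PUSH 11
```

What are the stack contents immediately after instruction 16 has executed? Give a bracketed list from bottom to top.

[0, 9]

PUSH -8 : -8
PUSH -3 : -8 -3
MOD     : -2
PUSH 65 : -2 65
SUB     : -67
DUP     : -67 -67
MOD     : 0
PUSH 9  : 0 9
POP     : 0
POP     : (empty)
PUSH 0  : 0
PUSH 10 : 0 10
MUL     : 0
PUSH 9  : 0 9
SWAP    : 9 0
SWAP    : 0 9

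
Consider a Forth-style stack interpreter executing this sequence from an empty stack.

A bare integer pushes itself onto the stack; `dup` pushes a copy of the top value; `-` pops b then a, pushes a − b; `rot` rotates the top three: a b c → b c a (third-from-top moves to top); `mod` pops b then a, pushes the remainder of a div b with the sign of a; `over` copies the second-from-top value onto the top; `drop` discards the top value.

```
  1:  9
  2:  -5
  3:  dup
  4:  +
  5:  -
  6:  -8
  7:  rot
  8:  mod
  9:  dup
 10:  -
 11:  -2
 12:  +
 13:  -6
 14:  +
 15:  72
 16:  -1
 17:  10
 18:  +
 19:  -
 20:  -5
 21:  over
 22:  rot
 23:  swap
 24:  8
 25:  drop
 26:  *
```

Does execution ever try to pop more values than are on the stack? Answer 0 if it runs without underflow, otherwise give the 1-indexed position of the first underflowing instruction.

7

9    [9]
-5   [9, -5]
dup  [9, -5, -5]
+    [9, -10]
-    [19]
-8   [19, -8]
rot  — needs 3 operands, stack has 2 → underflow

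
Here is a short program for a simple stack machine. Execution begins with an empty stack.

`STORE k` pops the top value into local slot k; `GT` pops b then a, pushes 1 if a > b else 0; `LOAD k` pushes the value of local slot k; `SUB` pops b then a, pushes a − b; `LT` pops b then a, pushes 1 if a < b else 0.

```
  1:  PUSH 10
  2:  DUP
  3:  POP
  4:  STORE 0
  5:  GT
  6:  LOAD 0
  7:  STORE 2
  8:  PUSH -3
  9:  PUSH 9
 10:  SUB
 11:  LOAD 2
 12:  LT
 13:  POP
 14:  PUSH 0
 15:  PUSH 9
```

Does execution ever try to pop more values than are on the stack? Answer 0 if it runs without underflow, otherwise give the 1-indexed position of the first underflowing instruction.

PUSH 10 → [10]
DUP     → [10, 10]
POP     → [10]
STORE 0 → []
GT  — needs 2 operands, stack has 0 → underflow

5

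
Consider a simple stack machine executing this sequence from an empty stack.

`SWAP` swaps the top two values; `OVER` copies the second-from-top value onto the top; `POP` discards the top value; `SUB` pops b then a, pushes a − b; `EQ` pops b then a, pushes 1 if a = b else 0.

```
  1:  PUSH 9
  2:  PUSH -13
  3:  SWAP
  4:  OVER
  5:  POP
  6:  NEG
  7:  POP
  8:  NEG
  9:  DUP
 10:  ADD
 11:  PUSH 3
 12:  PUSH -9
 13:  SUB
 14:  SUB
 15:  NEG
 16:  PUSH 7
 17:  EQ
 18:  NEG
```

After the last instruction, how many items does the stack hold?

PUSH 9   -> [9]
PUSH -13 -> [9, -13]
SWAP     -> [-13, 9]
OVER     -> [-13, 9, -13]
POP      -> [-13, 9]
NEG      -> [-13, -9]
POP      -> [-13]
NEG      -> [13]
DUP      -> [13, 13]
ADD      -> [26]
PUSH 3   -> [26, 3]
PUSH -9  -> [26, 3, -9]
SUB      -> [26, 12]
SUB      -> [14]
NEG      -> [-14]
PUSH 7   -> [-14, 7]
EQ       -> [0]
NEG      -> [0]

1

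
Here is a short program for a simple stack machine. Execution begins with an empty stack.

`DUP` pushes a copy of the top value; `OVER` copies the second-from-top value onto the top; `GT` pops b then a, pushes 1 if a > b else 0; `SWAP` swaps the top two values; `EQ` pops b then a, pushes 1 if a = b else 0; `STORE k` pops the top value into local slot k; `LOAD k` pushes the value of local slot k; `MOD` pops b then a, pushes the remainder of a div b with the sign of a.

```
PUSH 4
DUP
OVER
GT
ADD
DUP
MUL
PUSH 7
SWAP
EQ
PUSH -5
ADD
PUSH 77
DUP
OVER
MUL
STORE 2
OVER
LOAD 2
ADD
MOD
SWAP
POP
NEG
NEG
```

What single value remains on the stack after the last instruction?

77

PUSH 4  : [4]
DUP     : [4, 4]
OVER    : [4, 4, 4]
GT      : [4, 0]
ADD     : [4]
DUP     : [4, 4]
MUL     : [16]
PUSH 7  : [16, 7]
SWAP    : [7, 16]
EQ      : [0]
PUSH -5 : [0, -5]
ADD     : [-5]
PUSH 77 : [-5, 77]
DUP     : [-5, 77, 77]
OVER    : [-5, 77, 77, 77]
MUL     : [-5, 77, 5929]
STORE 2 : [-5, 77]
OVER    : [-5, 77, -5]
LOAD 2  : [-5, 77, -5, 5929]
ADD     : [-5, 77, 5924]
MOD     : [-5, 77]
SWAP    : [77, -5]
POP     : [77]
NEG     : [-77]
NEG     : [77]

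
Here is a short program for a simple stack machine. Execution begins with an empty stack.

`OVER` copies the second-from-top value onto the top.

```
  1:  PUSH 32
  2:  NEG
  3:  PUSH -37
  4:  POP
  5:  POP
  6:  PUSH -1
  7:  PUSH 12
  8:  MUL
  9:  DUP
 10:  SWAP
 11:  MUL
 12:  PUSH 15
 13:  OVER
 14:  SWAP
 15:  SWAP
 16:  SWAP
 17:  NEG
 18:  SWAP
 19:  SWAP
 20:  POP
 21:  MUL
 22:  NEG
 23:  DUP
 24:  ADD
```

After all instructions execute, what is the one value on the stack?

PUSH 32  → [32]
NEG      → [-32]
PUSH -37 → [-32, -37]
POP      → [-32]
POP      → []
PUSH -1  → [-1]
PUSH 12  → [-1, 12]
MUL      → [-12]
DUP      → [-12, -12]
SWAP     → [-12, -12]
MUL      → [144]
PUSH 15  → [144, 15]
OVER     → [144, 15, 144]
SWAP     → [144, 144, 15]
SWAP     → [144, 15, 144]
SWAP     → [144, 144, 15]
NEG      → [144, 144, -15]
SWAP     → [144, -15, 144]
SWAP     → [144, 144, -15]
POP      → [144, 144]
MUL      → [20736]
NEG      → [-20736]
DUP      → [-20736, -20736]
ADD      → [-41472]

-41472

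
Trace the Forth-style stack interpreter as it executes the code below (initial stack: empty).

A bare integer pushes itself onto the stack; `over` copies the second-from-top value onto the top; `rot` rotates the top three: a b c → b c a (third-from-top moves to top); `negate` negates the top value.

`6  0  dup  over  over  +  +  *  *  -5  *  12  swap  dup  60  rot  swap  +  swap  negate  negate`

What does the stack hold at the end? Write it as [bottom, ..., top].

[12, 60, 0]

6      : 6
0      : 6 0
dup    : 6 0 0
over   : 6 0 0 0
over   : 6 0 0 0 0
+      : 6 0 0 0
+      : 6 0 0
*      : 6 0
*      : 0
-5     : 0 -5
*      : 0
12     : 0 12
swap   : 12 0
dup    : 12 0 0
60     : 12 0 0 60
rot    : 12 0 60 0
swap   : 12 0 0 60
+      : 12 0 60
swap   : 12 60 0
negate : 12 60 0
negate : 12 60 0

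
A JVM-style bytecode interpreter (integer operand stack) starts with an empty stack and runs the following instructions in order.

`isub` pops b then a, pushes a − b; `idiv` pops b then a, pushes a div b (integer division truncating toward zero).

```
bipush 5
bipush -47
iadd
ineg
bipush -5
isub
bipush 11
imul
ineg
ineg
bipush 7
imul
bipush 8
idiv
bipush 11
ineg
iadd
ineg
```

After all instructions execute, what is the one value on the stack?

bipush 5   : [5]
bipush -47 : [5, -47]
iadd       : [-42]
ineg       : [42]
bipush -5  : [42, -5]
isub       : [47]
bipush 11  : [47, 11]
imul       : [517]
ineg       : [-517]
ineg       : [517]
bipush 7   : [517, 7]
imul       : [3619]
bipush 8   : [3619, 8]
idiv       : [452]
bipush 11  : [452, 11]
ineg       : [452, -11]
iadd       : [441]
ineg       : [-441]

-441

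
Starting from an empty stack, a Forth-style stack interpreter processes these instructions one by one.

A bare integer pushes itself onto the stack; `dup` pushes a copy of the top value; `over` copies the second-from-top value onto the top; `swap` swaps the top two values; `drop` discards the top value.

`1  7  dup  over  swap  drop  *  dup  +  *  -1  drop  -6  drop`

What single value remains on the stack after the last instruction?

98

1    -> 1
7    -> 1 7
dup  -> 1 7 7
over -> 1 7 7 7
swap -> 1 7 7 7
drop -> 1 7 7
*    -> 1 49
dup  -> 1 49 49
+    -> 1 98
*    -> 98
-1   -> 98 -1
drop -> 98
-6   -> 98 -6
drop -> 98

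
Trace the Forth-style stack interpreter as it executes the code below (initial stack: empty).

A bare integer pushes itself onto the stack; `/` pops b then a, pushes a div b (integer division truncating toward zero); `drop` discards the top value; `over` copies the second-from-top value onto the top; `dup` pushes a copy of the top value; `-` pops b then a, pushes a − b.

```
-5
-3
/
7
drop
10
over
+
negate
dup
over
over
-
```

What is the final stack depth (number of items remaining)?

-5      -5
-3      -5 -3
/       1
7       1 7
drop    1
10      1 10
over    1 10 1
+       1 11
negate  1 -11
dup     1 -11 -11
over    1 -11 -11 -11
over    1 -11 -11 -11 -11
-       1 -11 -11 0

4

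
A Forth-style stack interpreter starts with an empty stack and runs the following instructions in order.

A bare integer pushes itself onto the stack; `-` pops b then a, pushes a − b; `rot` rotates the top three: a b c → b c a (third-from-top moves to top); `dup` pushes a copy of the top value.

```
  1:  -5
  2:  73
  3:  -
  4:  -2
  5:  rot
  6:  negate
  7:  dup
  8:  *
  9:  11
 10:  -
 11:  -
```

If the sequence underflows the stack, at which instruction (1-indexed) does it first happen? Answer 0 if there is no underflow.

5

-5 → -5
73 → -5 73
-  → -78
-2 → -78 -2
rot  — needs 3 operands, stack has 2 → underflow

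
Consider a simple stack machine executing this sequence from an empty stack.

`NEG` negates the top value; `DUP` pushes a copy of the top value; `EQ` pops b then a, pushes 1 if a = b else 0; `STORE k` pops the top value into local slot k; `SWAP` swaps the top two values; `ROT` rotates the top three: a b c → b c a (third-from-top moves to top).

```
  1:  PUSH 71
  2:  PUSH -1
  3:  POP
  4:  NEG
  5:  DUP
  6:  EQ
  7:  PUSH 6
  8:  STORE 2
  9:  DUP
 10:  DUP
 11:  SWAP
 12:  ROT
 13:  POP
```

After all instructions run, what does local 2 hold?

PUSH 71 -> [71]
PUSH -1 -> [71, -1]
POP     -> [71]
NEG     -> [-71]
DUP     -> [-71, -71]
EQ      -> [1]
PUSH 6  -> [1, 6]
STORE 2 -> [1]
DUP     -> [1, 1]
DUP     -> [1, 1, 1]
SWAP    -> [1, 1, 1]
ROT     -> [1, 1, 1]
POP     -> [1, 1]

6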